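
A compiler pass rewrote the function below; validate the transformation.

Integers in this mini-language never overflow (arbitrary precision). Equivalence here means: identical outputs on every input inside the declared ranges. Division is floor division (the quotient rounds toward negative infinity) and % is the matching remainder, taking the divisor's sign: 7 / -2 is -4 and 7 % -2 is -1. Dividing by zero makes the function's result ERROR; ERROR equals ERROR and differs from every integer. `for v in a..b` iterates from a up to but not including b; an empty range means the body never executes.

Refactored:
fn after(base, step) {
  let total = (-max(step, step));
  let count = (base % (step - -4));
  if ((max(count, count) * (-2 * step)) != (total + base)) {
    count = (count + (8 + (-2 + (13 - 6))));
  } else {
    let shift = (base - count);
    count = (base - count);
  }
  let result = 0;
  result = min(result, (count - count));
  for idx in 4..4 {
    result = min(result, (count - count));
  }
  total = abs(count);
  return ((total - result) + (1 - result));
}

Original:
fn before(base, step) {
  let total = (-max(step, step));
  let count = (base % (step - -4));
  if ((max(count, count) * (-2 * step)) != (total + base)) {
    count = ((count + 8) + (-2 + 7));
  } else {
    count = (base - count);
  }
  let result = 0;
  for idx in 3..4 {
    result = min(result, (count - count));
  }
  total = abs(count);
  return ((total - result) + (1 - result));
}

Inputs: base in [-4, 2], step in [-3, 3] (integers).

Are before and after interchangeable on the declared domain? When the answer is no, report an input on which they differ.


Differences: local variable names differ, constant usage differs, arithmetic usage differs, min/max/abs usage differs, loop structure differs, statement counts differ — yet all 49 inputs agree.
verdict: equivalent


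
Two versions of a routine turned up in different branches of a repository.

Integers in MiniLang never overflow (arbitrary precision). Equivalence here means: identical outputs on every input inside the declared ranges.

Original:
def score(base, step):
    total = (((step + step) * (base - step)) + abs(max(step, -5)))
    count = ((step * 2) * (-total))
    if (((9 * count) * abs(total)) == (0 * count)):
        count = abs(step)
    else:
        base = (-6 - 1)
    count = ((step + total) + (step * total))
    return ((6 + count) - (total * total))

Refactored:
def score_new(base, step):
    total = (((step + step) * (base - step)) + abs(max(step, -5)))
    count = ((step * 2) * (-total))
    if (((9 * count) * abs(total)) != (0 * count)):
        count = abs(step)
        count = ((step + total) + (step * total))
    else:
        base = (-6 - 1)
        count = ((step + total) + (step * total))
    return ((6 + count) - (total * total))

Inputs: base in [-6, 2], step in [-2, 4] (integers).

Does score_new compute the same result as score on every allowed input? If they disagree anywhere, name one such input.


The one real change (`(((9 * count) * abs(total)) == (0 * count))` became `(((9 * count) * abs(total)) != (0 * count))`) has no effect anywhere in the declared ranges; all 63 inputs agree.
verdict: equivalent


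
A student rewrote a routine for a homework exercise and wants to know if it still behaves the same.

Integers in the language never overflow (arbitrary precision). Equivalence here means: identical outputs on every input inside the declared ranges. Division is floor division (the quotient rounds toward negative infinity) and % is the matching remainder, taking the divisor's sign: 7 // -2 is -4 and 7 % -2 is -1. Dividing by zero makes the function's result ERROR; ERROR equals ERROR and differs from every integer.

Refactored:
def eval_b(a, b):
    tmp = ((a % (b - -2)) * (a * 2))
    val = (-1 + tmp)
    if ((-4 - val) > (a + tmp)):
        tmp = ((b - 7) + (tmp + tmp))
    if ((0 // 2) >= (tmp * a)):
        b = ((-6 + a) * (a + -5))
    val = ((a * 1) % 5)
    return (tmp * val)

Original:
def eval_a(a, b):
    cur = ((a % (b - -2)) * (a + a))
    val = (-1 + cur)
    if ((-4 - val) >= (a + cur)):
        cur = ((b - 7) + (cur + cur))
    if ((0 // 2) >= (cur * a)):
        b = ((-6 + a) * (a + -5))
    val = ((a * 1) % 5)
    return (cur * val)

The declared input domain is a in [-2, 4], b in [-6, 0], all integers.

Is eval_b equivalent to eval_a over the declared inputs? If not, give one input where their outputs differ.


The rewrite breaks on a=1, b=-4, where the results are -15 and -2.
eval_a: cur=-2, then val=-3, then ((-4 - val) >= (a + cur)) is true, then cur=-15, then ((0 // 2) >= (cur * a)) is true, then b=20, then val=1, then returns -15
eval_b: tmp=-2, then val=-3, then ((-4 - val) > (a + tmp)) is false, then ((0 // 2) >= (tmp * a)) is true, then b=20, then val=1, then returns -2
verdict: not equivalent; witness: a=1, b=-4


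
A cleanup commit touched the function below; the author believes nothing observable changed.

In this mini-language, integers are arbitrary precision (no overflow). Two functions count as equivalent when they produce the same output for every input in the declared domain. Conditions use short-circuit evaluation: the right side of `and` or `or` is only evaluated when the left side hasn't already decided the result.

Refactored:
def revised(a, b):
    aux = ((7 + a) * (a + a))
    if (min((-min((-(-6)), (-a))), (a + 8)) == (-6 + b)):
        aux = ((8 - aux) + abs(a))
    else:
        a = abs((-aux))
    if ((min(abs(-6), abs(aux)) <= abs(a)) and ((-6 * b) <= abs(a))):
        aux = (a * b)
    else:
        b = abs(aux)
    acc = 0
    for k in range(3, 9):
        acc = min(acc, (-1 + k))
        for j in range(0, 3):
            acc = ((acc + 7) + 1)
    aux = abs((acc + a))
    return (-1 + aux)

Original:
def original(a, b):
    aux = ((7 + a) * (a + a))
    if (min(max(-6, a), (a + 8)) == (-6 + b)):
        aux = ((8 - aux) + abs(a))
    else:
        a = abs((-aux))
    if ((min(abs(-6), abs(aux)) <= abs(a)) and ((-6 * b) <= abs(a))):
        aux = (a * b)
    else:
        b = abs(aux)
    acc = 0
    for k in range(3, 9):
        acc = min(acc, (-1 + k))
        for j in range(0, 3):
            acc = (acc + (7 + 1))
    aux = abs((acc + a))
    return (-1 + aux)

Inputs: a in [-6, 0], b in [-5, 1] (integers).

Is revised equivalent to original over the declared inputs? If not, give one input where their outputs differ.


Comparing the listings, the differences include: min/max/abs usage differs.
One worked example (a=-6, b=0) — original: aux becomes -12; next (min(max(-6, a), (a + 8)) == (-6 + b)) evaluates to true; next aux becomes 26; next ((min(abs(-6), abs(aux)) <= abs(a)) and ((-6 * b) <= abs(a))) evaluates to true; next aux becomes 0; next acc becomes 0; next at k=3:; next acc becomes 0; next at j=0:; next acc becomes 8; next at j=1:; next acc becomes 16; next at j=2:; next acc becomes 24; next at k=4:; next acc becomes 3; next at j=0:; next acc becomes 11; next at j=1:; next acc becomes 19; next at j=2:; next acc becomes 27; next at k=5:; next acc becomes 4; next at j=0:; next acc becomes 12; next at j=1:; next acc becomes 20; next at j=2:; next acc becomes 28; next at k=6:; next acc becomes 5; next at j=0:; next acc becomes 13; next at j=1:; next acc becomes 21; next at j=2:; next acc becomes 29; next at k=7:; next acc becomes 6; next at j=0:; next acc becomes 14; next at j=1:; next acc becomes 22; next at j=2:; next acc becomes 30; next at k=8:; next acc becomes 7; next at j=0:; next acc becomes 15; next at j=1:; next acc becomes 23; next at j=2:; next acc becomes 31; next aux becomes 25; next final value 24; revised: aux becomes -12; next (min((-min((-(-6)), (-a))), (a + 8)) == (-6 + b)) evaluates to true; next aux becomes 26; next ((min(abs(-6), abs(aux)) <= abs(a)) and ((-6 * b) <= abs(a))) evaluates to true; next aux becomes 0; next acc becomes 0; next at k=3:; next acc becomes 0; next at j=0:; next acc becomes 8; next at j=1:; next acc becomes 16; next at j=2:; next acc becomes 24; next at k=4:; next acc becomes 3; next at j=0:; next acc becomes 11; next at j=1:; next acc becomes 19; next at j=2:; next acc becomes 27; next at k=5:; next acc becomes 4; next at j=0:; next acc becomes 12; next at j=1:; next acc becomes 20; next at j=2:; next acc becomes 28; next at k=6:; next acc becomes 5; next at j=0:; next acc becomes 13; next at j=1:; next acc becomes 21; next at j=2:; next acc becomes 29; next at k=7:; next acc becomes 6; next at j=0:; next acc becomes 14; next at j=1:; next acc becomes 22; next at j=2:; next acc becomes 30; next at k=8:; next acc becomes 7; next at j=0:; next acc becomes 15; next at j=1:; next acc becomes 23; next at j=2:; next acc becomes 31; next aux becomes 25; next final value 24; agreement on 24.
Every one of the 49 inputs gives matching results.
verdict: equivalent


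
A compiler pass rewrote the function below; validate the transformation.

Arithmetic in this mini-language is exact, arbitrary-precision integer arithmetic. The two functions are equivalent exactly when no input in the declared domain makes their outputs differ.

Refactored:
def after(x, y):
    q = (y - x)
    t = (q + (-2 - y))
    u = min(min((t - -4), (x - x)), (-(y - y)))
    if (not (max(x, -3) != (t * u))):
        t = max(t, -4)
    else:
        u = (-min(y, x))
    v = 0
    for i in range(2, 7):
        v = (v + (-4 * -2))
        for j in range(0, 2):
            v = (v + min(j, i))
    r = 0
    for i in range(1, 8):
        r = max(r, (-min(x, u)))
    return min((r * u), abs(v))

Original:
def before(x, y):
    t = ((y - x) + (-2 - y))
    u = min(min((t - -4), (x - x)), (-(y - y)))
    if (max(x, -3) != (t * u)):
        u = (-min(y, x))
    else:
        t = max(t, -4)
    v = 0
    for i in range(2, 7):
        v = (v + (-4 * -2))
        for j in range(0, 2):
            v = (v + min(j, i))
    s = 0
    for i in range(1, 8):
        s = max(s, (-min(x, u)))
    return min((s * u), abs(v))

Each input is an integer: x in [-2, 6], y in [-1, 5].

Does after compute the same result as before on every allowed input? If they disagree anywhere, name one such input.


Comparing the listings, the differences include: local variable names differ, statement counts differ, boolean connective usage differs.
Tracing x=4, y=1: before: t = -6; u = -2; (max(x, -3) != (t * u)) -> true; u = -1; v = 0; [i=2]; v = 8; [j=0]; v = 8; [j=1]; v = 9; [i=3]; v = 17; [j=0]; v = 17; [j=1]; v = 18; [i=4]; v = 26; [j=0]; v = 26; [j=1]; v = 27; [i=5]; v = 35; [j=0]; v = 35; [j=1]; v = 36; [i=6]; v = 44; [j=0]; v = 44; [j=1]; v = 45; s = 0; [i=1]; s = 1; [i=2]; s = 1; [i=3]; s = 1; [i=4]; s = 1; [i=5]; s = 1; [i=6]; s = 1; [i=7]; s = 1; return -1 | after: q = -3; t = -6; u = -2; (not (max(x, -3) != (t * u))) -> false; u = -1; v = 0; [i=2]; v = 8; [j=0]; v = 8; [j=1]; v = 9; [i=3]; v = 17; [j=0]; v = 17; [j=1]; v = 18; [i=4]; v = 26; [j=0]; v = 26; [j=1]; v = 27; [i=5]; v = 35; [j=0]; v = 35; [j=1]; v = 36; [i=6]; v = 44; [j=0]; v = 44; [j=1]; v = 45; r = 0; [i=1]; r = 1; [i=2]; r = 1; [i=3]; r = 1; [i=4]; r = 1; [i=5]; r = 1; [i=6]; r = 1; [i=7]; r = 1; return -1 — matching result -1.
Every one of the 63 inputs gives matching results.
verdict: equivalent


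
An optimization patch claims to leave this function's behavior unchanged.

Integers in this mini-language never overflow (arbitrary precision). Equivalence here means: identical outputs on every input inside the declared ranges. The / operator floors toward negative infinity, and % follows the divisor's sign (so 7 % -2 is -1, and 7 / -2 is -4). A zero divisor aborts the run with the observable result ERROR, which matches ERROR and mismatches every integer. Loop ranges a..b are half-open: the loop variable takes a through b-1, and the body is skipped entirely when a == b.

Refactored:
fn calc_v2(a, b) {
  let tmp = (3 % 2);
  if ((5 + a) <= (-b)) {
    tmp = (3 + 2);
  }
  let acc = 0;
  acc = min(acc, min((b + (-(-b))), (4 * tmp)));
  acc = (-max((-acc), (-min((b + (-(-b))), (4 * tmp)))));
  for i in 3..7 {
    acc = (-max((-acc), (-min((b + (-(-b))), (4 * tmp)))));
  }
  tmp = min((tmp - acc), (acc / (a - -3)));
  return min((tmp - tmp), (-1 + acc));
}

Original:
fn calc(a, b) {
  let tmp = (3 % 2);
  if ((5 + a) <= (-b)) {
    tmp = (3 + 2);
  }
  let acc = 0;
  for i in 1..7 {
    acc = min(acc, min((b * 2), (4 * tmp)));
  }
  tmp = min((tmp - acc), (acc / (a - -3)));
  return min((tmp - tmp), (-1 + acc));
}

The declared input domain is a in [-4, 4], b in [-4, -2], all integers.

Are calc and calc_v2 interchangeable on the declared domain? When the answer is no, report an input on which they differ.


Equivalent — the differences include loop structure differs; also min/max/abs usage differs; also arithmetic usage differs; also statement counts differ; also constant usage differs, yet no declared input distinguishes the two.
Tracing a=-2, b=-3: calc: tmp := 1 | ((5 + a) <= (-b)): true | tmp := 5 | acc := 0 | iter i=1: | acc := -6 | iter i=2: | acc := -6 | iter i=3: | acc := -6 | iter i=4: | acc := -6 | iter i=5: | acc := -6 | iter i=6: | acc := -6 | tmp := -6 | result -7 | calc_v2: tmp := 1 | ((5 + a) <= (-b)): true | tmp := 5 | acc := 0 | acc := -6 | acc := -6 | iter i=3: | acc := -6 | iter i=4: | acc := -6 | iter i=5: | acc := -6 | iter i=6: | acc := -6 | tmp := -6 | result -7 — matching result -7.
Every one of the 27 inputs gives matching results.
verdict: equivalent


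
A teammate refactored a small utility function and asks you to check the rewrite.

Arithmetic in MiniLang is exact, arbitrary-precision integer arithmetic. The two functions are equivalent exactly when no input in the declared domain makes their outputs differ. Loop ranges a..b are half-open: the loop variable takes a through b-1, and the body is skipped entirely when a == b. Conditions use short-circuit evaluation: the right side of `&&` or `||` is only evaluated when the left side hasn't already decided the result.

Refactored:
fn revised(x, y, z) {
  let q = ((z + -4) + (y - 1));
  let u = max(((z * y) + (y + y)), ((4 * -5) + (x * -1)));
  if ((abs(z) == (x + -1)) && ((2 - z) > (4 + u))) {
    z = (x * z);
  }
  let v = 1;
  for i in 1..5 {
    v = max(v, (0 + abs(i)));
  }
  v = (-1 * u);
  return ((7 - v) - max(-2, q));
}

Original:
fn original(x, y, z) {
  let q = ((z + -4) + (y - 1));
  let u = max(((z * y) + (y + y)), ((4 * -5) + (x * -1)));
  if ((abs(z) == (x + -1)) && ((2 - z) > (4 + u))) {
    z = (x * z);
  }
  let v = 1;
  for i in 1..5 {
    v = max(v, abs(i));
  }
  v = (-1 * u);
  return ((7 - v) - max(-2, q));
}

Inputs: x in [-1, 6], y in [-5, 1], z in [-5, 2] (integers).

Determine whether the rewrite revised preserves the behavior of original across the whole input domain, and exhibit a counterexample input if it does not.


This is a faithful refactor — arithmetic usage differs; and constant usage differs, but the computed results match everywhere.
Spot check at x=0, y=-4, z=-4 — original: q := -13 | u := 8 | ((abs(z) == (x + -1)) && ((2 - z) > (4 + u))): false | v := 1 | iter i=1: | v := 1 | iter i=2: | v := 2 | iter i=3: | v := 3 | iter i=4: | v := 4 | v := -8 | result 17. revised: q := -13 | u := 8 | ((abs(z) == (x + -1)) && ((2 - z) > (4 + u))): false | v := 1 | iter i=1: | v := 1 | iter i=2: | v := 2 | iter i=3: | v := 3 | iter i=4: | v := 4 | v := -8 | result 17. Both give 17.
An exhaustive pass over the 448 declared inputs shows identical outputs.
verdict: equivalent


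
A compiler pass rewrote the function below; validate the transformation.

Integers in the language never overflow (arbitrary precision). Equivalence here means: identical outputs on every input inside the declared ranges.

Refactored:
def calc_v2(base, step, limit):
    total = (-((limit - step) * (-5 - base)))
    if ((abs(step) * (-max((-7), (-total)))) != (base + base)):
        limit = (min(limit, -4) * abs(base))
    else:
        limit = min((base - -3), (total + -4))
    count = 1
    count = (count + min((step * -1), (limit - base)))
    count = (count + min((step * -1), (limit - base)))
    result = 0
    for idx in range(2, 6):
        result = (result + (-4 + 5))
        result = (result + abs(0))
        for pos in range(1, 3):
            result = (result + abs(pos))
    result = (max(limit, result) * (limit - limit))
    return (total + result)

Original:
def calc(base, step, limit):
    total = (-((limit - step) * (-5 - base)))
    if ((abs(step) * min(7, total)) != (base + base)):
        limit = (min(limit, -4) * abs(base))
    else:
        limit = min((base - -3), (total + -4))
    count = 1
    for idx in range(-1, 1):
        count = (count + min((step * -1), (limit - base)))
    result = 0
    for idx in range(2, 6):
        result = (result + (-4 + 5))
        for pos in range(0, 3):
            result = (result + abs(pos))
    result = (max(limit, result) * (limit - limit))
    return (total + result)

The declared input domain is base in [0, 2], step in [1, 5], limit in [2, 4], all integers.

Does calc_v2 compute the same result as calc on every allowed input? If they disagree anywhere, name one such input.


Changes here: loop structure differs; also constant usage differs; also arithmetic usage differs; also statement counts differ; also min/max/abs usage differs; the full 45-point sweep finds no disagreement.
verdict: equivalent


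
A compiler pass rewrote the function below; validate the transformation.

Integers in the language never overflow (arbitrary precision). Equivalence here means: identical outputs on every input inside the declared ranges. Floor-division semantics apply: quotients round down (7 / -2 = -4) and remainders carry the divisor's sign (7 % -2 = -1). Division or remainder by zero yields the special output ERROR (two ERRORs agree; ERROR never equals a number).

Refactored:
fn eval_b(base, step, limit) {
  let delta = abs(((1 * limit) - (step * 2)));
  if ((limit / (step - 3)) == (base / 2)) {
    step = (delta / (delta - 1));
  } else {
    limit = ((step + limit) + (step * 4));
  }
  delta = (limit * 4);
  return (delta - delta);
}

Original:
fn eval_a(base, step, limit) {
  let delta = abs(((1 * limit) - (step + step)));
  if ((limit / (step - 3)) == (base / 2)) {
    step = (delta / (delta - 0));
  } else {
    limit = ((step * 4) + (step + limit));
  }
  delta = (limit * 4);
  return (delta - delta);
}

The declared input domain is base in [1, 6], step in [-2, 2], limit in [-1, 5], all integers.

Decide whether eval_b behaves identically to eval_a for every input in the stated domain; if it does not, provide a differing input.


Not equivalent: base=1, step=-1, limit=-1 separates them (0 vs ERROR).
eval_a: delta becomes 1; next ((limit / (step - 3)) == (base / 2)) evaluates to true; next step becomes 1; next delta becomes -4; next final value 0
eval_b: delta becomes 1; next ((limit / (step - 3)) == (base / 2)) evaluates to true; next hits division by zero so the output is ERROR
verdict: not equivalent; witness: base=1, step=-1, limit=-1


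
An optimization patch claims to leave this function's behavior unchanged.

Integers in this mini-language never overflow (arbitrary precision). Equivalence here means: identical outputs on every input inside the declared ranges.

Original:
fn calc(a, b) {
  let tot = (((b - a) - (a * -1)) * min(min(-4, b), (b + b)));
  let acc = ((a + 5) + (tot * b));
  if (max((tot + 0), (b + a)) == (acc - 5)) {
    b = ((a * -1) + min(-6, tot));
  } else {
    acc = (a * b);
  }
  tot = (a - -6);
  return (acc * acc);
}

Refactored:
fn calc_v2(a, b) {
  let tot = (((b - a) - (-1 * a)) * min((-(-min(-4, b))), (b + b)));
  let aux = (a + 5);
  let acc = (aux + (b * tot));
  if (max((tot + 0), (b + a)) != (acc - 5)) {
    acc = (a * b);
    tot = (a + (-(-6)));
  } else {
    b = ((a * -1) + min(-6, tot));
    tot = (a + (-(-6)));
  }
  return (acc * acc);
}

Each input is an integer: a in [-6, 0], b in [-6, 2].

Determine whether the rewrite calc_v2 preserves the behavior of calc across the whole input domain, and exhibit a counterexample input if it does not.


Behavior is preserved: although constant usage differs; also comparison usage differs; also local variable names differ; also arithmetic usage differs; also statement counts differ, the outputs never diverge.
One worked example (a=-5, b=1) — calc: tot becomes -4; next acc becomes -4; next (max((tot + 0), (b + a)) == (acc - 5)) evaluates to false; next acc becomes -5; next tot becomes 1; next final value 25; calc_v2: tot becomes -4; next aux becomes 0; next acc becomes -4; next (max((tot + 0), (b + a)) != (acc - 5)) evaluates to true; next acc becomes -5; next tot becomes 1; next final value 25; agreement on 25.
Every one of the 63 inputs gives matching results.
verdict: equivalent


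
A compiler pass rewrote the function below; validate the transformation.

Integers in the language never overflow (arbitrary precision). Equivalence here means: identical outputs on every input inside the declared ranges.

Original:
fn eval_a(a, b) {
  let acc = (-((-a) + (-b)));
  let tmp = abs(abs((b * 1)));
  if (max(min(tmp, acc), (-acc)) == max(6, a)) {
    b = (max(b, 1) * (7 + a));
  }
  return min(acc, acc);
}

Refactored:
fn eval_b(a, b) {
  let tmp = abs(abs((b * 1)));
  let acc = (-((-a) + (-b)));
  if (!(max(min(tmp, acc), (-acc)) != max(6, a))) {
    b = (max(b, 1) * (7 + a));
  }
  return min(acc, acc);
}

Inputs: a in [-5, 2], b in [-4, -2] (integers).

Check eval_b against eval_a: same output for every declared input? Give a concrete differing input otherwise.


The two versions differ — the changes include comparison usage differs, boolean connective usage differs.
Tracing a=2, b=-4: eval_a: acc = -2; tmp = 4; (max(min(tmp, acc), (-acc)) == max(6, a)) -> false; return -2 | eval_b: tmp = 4; acc = -2; (!(max(min(tmp, acc), (-acc)) != max(6, a))) -> false; return -2 — matching result -2.
Every one of the 24 inputs gives matching results.
verdict: equivalent


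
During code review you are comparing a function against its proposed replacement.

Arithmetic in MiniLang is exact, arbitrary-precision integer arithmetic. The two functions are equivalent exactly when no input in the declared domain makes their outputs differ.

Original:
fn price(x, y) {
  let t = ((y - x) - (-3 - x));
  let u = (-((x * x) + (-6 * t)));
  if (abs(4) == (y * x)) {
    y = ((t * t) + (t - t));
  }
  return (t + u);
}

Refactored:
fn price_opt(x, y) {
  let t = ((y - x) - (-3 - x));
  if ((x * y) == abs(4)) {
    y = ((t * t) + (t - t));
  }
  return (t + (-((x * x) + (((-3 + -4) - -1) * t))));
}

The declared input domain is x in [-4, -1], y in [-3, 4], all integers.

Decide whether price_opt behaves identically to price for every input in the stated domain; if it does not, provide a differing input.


The two versions differ — the changes include arithmetic usage differs; and local variable names differ; and statement counts differ; and constant usage differs.
As a probe, take x=-4, y=-1: price runs t=2, then u=-4, then (abs(4) == (y * x)) is true, then y=4, then returns -2; price_opt runs t=2, then ((x * y) == abs(4)) is true, then y=4, then returns -2; both end at -2.
Sweeping the whole domain (32 inputs) finds no disagreement.
verdict: equivalent


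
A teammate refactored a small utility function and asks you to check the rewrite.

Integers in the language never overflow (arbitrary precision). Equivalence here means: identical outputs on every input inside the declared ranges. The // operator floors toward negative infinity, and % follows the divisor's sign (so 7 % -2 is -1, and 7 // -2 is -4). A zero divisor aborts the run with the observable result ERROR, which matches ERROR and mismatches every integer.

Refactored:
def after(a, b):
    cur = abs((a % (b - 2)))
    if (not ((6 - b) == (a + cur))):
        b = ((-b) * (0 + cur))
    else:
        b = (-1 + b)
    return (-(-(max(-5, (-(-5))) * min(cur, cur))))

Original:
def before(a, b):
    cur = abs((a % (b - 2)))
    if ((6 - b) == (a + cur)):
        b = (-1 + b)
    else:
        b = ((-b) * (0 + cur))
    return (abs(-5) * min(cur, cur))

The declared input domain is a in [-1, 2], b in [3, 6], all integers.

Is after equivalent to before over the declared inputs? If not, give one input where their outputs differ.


Reading the diff, among the changes: constant usage differs, plus boolean connective usage differs, plus min/max/abs usage differs.
As a probe, take a=0, b=3: before runs cur becomes 0; next ((6 - b) == (a + cur)) evaluates to false; next b becomes 0; next final value 0; after runs cur becomes 0; next (not ((6 - b) == (a + cur))) evaluates to true; next b becomes 0; next final value 0; both end at 0.
Sweeping the whole domain (16 inputs) finds no disagreement.
verdict: equivalent


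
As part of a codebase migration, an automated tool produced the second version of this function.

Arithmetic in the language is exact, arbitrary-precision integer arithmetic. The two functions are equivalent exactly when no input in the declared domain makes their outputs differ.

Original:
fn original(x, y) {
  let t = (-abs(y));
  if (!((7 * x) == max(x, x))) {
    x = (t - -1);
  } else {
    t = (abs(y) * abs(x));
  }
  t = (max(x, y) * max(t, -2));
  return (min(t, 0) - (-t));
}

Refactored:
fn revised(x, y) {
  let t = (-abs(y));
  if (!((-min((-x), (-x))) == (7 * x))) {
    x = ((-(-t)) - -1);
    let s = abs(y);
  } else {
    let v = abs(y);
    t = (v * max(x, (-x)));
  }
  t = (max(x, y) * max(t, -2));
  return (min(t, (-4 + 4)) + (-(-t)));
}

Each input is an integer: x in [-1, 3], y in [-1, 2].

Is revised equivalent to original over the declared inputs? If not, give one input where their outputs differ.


This is a faithful refactor — local variable names differ; and min/max/abs usage differs; and arithmetic usage differs; and constant usage differs; and statement counts differ, but the computed results match everywhere.
One worked example (x=0, y=2) — original: t becomes -2; next (!((7 * x) == max(x, x))) evaluates to false; next t becomes 0; next t becomes 0; next final value 0; revised: t becomes -2; next (!((-min((-x), (-x))) == (7 * x))) evaluates to false; next v becomes 2; next t becomes 0; next t becomes 0; next final value 0; agreement on 0.
Checked all 20 inputs in the declared domain: the outputs agree on every one.
verdict: equivalent


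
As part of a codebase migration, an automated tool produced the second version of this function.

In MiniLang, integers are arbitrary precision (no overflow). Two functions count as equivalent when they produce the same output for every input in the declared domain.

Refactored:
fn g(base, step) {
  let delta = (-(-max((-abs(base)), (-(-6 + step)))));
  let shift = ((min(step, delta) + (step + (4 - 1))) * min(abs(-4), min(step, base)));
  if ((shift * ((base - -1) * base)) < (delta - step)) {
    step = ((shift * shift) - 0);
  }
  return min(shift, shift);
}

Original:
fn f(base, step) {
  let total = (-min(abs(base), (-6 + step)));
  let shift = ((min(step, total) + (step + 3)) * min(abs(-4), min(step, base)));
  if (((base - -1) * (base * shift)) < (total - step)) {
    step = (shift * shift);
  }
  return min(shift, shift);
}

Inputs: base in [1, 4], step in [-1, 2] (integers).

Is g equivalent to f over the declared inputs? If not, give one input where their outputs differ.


Although local variable names differ; also constant usage differs; also arithmetic usage differs; also min/max/abs usage differs, 16/16 inputs agree.
verdict: equivalent


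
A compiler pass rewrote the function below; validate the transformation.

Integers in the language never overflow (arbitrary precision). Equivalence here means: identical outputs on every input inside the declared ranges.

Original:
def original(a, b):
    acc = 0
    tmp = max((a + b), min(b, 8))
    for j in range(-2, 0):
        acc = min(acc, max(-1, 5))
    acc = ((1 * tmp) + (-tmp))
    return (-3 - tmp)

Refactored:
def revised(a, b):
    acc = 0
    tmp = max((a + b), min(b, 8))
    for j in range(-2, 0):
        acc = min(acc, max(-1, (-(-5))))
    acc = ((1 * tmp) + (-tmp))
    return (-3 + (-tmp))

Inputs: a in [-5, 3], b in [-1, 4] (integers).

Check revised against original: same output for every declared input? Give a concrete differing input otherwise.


Behavior is preserved: although arithmetic usage differs, the outputs never diverge.
One worked example (a=2, b=-1) — original: acc=0, then tmp=1, then (j=-2), then acc=0, then (j=-1), then acc=0, then acc=0, then returns -4; revised: acc=0, then tmp=1, then (j=-2), then acc=0, then (j=-1), then acc=0, then acc=0, then returns -4; agreement on -4.
Across all 54 domain points the two functions coincide.
verdict: equivalent


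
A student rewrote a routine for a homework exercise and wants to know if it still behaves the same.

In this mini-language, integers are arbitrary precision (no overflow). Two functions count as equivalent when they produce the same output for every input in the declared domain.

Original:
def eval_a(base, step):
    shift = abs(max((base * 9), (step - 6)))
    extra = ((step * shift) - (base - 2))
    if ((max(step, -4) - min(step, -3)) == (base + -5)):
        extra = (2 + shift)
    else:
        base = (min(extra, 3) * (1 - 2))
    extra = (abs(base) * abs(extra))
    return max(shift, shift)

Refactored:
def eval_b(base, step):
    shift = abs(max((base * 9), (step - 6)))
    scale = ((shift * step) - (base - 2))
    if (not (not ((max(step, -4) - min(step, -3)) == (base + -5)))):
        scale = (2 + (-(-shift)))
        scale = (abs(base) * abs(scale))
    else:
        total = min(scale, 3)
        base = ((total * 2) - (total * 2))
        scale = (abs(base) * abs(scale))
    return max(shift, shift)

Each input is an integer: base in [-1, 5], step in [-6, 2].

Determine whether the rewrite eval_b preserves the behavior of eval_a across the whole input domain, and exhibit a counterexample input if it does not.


The one real change (`1` became `2`) has no effect anywhere in the declared ranges; all 63 inputs agree.
verdict: equivalent


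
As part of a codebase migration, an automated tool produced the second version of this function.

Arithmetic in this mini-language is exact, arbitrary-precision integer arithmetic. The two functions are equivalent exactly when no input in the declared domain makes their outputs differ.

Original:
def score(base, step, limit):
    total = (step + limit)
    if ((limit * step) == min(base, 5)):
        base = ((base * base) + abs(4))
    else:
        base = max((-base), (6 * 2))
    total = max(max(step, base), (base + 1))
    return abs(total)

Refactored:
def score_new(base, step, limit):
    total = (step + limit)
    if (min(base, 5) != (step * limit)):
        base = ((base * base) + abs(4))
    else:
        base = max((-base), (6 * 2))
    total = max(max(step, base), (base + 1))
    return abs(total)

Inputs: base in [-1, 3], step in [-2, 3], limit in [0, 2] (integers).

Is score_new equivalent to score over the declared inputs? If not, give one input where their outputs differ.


base=-1, step=-2, limit=0 yields 13 from score but 6 from score_new.
verdict: not equivalent; witness: base=-1, step=-2, limit=0


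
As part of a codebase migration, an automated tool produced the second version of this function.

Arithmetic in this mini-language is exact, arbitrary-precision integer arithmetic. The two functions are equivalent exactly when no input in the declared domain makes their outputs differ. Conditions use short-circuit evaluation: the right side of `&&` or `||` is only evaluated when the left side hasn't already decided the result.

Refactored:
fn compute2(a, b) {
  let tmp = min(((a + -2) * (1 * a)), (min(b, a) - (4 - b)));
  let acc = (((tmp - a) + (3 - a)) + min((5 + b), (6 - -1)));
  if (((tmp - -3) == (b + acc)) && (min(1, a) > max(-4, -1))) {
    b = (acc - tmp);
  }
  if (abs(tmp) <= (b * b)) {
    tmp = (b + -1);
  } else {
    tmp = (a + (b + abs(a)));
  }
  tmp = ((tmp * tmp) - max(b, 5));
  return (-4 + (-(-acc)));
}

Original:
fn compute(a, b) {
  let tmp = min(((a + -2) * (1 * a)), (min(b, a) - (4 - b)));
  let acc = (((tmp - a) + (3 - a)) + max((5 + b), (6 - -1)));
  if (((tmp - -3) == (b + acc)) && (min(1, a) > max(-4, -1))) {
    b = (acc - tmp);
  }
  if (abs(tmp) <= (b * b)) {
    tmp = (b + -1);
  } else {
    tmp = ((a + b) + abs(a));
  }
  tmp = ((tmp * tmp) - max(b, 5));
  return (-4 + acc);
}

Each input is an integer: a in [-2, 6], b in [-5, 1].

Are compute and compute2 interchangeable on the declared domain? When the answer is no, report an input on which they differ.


These are not equivalent — on a=-2, b=-5 the outputs split (-4 vs -11).
compute: tmp=-14, then acc=0, then (((tmp - -3) == (b + acc)) && (min(1, a) > max(-4, -1))) is false, then (abs(tmp) <= (b * b)) is true, then tmp=-6, then tmp=31, then returns -4
compute2: tmp=-14, then acc=-7, then (((tmp - -3) == (b + acc)) && (min(1, a) > max(-4, -1))) is false, then (abs(tmp) <= (b * b)) is true, then tmp=-6, then tmp=31, then returns -11
verdict: not equivalent; witness: a=-2, b=-5


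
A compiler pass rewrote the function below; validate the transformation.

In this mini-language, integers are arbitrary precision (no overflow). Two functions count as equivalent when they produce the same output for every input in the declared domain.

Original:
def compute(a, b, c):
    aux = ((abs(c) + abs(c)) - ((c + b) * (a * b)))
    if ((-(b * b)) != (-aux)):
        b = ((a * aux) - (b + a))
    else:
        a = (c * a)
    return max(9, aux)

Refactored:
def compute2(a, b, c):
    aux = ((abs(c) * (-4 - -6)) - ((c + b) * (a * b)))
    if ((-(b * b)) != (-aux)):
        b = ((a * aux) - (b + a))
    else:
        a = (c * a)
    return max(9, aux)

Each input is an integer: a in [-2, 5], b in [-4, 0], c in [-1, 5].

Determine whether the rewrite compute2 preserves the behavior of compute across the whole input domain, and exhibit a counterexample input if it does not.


Reading the diff, among the changes: constant usage differs; also arithmetic usage differs; also min/max/abs usage differs.
As a probe, take a=-1, b=-3, c=4: compute runs aux := 5 | ((-(b * b)) != (-aux)): true | b := -1 | result 9; compute2 runs aux := 5 | ((-(b * b)) != (-aux)): true | b := -1 | result 9; both end at 9.
Checked all 280 inputs in the declared domain: the outputs agree on every one.
verdict: equivalent


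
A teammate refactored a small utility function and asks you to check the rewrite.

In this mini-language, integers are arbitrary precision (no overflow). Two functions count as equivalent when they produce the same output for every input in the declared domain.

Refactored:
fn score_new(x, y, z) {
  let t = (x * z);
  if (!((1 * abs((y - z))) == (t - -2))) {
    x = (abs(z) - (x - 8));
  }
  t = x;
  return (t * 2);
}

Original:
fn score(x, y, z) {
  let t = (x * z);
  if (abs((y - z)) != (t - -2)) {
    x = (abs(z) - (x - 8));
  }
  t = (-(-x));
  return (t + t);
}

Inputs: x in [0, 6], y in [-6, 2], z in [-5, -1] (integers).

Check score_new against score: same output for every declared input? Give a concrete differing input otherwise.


Equivalent — the differences include boolean connective usage differs, comparison usage differs, constant usage differs, arithmetic usage differs, yet no declared input distinguishes the two.
As a probe, take x=6, y=2, z=-1: score runs t = -6; (abs((y - z)) != (t - -2)) -> true; x = 3; t = 3; return 6; score_new runs t = -6; (!((1 * abs((y - z))) == (t - -2))) -> true; x = 3; t = 3; return 6; both end at 6.
Every one of the 315 inputs gives matching results.
verdict: equivalent


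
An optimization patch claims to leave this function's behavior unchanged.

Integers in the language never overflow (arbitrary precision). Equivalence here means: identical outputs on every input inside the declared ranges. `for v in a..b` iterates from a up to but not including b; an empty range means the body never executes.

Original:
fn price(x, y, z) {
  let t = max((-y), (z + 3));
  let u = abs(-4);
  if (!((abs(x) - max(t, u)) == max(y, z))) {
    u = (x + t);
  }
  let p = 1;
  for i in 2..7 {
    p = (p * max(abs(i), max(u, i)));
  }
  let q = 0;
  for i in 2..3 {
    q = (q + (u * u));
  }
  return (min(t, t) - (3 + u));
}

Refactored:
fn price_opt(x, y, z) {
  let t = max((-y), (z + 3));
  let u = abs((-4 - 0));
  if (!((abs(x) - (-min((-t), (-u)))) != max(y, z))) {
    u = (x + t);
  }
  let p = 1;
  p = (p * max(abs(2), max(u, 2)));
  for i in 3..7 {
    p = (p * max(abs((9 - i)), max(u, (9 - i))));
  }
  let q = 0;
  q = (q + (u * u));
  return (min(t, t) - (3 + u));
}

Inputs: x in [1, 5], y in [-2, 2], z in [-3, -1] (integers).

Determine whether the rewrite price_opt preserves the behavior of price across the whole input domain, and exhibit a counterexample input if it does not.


Consider the input x=1, y=-2, z=-3.
price: t := 2 | u := 4 | (!((abs(x) - max(t, u)) == max(y, z))): true | u := 3 | p := 1 | iter i=2: | p := 3 | iter i=3: | p := 9 | iter i=4: | p := 36 | iter i=5: | p := 180 | iter i=6: | p := 1080 | q := 0 | iter i=2: | q := 9 | result -4
price_opt: t := 2 | u := 4 | (!((abs(x) - (-min((-t), (-u)))) != max(y, z))): false | p := 1 | p := 4 | iter i=3: | p := 24 | iter i=4: | p := 120 | iter i=5: | p := 480 | iter i=6: | p := 1920 | q := 0 | q := 16 | result -5
-4 != -5, so the rewrite changes behavior.
verdict: not equivalent; witness: x=1, y=-2, z=-3


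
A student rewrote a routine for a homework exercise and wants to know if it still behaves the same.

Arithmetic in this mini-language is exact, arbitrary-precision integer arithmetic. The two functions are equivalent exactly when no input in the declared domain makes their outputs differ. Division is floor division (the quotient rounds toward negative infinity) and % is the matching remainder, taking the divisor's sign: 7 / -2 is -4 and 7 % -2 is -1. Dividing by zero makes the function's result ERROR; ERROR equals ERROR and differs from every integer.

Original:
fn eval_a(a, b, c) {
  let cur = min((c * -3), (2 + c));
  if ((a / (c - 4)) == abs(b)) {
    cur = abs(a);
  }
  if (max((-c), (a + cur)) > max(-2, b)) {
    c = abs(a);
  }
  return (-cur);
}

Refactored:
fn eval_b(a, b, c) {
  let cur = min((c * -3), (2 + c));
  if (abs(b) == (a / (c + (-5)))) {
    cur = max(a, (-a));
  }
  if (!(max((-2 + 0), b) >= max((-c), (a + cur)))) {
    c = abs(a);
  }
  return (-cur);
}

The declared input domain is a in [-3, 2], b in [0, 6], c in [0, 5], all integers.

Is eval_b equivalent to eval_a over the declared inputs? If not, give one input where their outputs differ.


These are not equivalent — on a=-3, b=0, c=1 the outputs split (3 vs -3).
eval_a: cur=-3, then ((a / (c - 4)) == abs(b)) is false, then (max((-c), (a + cur)) > max(-2, b)) is false, then returns 3
eval_b: cur=-3, then (abs(b) == (a / (c + (-5)))) is true, then cur=3, then (!(max((-2 + 0), b) >= max((-c), (a + cur)))) is false, then returns -3
verdict: not equivalent; witness: a=-3, b=0, c=1


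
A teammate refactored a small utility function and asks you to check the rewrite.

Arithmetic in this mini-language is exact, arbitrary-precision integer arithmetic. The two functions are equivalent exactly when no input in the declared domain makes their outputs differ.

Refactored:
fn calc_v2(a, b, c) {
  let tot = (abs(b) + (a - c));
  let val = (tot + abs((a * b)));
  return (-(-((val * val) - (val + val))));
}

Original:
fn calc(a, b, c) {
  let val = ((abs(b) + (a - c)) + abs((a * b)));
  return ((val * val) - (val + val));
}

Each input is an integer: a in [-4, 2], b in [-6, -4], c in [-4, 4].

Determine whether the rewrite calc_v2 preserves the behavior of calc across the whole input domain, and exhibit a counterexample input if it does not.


Equivalent — the differences include statement counts differ, plus local variable names differ, yet no declared input distinguishes the two.
As a probe, take a=1, b=-6, c=-2: calc runs val = 15; return 195; calc_v2 runs tot = 9; val = 15; return 195; both end at 195.
Across all 189 domain points the two functions coincide.
verdict: equivalent


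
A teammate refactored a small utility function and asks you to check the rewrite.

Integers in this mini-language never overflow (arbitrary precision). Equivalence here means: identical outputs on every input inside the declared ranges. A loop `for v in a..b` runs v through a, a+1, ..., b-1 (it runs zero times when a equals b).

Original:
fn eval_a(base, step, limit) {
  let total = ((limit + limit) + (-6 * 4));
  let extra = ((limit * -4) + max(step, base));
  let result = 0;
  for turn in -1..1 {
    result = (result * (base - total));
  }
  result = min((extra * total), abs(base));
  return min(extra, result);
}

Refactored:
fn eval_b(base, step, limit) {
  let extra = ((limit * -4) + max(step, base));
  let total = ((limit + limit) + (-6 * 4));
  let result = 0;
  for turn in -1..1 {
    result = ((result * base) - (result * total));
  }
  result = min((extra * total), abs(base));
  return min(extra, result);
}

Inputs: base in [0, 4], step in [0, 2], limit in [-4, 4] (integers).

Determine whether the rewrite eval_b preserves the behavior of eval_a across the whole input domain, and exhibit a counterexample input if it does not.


The two are interchangeable: arithmetic usage differs, and every declared input agrees.
As a probe, take base=1, step=0, limit=0: eval_a runs total = -24; extra = 1; result = 0; [turn=-1]; result = 0; [turn=0]; result = 0; result = -24; return -24; eval_b runs extra = 1; total = -24; result = 0; [turn=-1]; result = 0; [turn=0]; result = 0; result = -24; return -24; both end at -24.
Sweeping the whole domain (135 inputs) finds no disagreement.
verdict: equivalent
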